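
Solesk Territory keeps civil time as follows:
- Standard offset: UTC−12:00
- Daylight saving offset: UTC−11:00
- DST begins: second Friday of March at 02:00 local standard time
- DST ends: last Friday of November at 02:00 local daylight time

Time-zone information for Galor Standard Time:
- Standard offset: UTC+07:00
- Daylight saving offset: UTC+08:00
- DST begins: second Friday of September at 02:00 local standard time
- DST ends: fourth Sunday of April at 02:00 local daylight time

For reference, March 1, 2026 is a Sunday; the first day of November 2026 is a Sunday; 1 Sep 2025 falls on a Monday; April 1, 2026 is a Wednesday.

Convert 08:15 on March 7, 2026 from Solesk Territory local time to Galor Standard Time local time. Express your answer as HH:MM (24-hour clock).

1 March 2026 is a Sunday, so the first Friday is March 6 and the second is March 13.
1 November 2026 is a Sunday, so Fridays fall on 6, 13, 20, 27; the last is November 27.
Daylight saving runs 13 March – 27 November; March 7, 2026 is outside that window, so Solesk Territory is on standard time at UTC−12:00.
08:15 Solesk Territory + 12h = 20:15 UTC.
1 September 2025 is a Monday, so the first Friday is September 5 and the second is September 12.
1 April 2026 is a Wednesday, so the first Sunday is April 5 and the fourth is April 26.
At the standard offset (UTC+07:00), 20:15 UTC + 7h = 03:15 Galor Standard Time standard time (rolling into the next day, 8 March 2026).
The standard-time date in Galor Standard Time, March 8, 2026, falls between 12 September 2025 and 26 April 2026, so daylight saving is in effect and Galor Standard Time is at UTC+08:00.
20:15 UTC + 8h = 04:15 Galor Standard Time (rolling into the next day, 8 March 2026).

04:15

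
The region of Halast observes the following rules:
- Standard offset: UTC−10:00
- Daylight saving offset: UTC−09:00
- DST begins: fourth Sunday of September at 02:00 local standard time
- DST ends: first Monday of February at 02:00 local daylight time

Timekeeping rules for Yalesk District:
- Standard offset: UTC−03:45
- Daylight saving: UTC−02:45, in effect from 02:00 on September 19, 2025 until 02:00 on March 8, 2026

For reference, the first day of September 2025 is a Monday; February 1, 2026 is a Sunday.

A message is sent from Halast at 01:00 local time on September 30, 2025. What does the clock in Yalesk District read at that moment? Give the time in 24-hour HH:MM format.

1 September 2025 is a Monday, so the first Sunday is September 7 and the fourth is September 28.
1 February 2026 is a Sunday, so the first Monday is February 2.
Daylight saving runs 28 September 2025 – 2 February 2026; September 30, 2025 is inside that window, so Halast is at UTC−09:00.
01:00 Halast + 9h = 10:00 UTC.
At the standard offset (UTC−03:45), 10:00 UTC − 3h45m = 06:15 Yalesk District standard time.
The standard-time date in Yalesk District, September 30, 2025, lies within the daylight-saving period (19 September 2025 – 8 March 2026), so Yalesk District is on daylight time, UTC−02:45.
10:00 UTC − 2h45m = 07:15 Yalesk District.

07:15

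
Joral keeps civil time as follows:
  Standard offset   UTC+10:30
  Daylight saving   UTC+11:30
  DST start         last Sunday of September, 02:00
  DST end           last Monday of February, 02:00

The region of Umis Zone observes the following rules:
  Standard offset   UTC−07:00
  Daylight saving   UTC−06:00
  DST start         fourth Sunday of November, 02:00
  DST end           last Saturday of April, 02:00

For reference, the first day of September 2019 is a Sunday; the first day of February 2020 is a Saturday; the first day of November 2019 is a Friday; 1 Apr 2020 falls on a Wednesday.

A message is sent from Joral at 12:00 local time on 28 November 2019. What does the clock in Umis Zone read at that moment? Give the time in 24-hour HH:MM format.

1 September 2019 is a Sunday, so Sundays fall on 1, 8, 15, 22, 29; the last is September 29.
1 February 2020 is a Saturday, so Mondays fall on 3, 10, 17, 24; the last is February 24.
28 November 2019 lies within the daylight-saving period (29 September 2019 – 24 February 2020), so Joral is on daylight time, UTC+11:30.
12:00 Joral − 11h30m = 00:30 UTC.
1 November 2019 is a Friday, so the first Sunday is November 3 and the fourth is November 24.
1 April 2020 is a Wednesday, so Saturdays fall on 4, 11, 18, 25; the last is April 25.
At the standard offset (UTC−07:00), 00:30 UTC − 7h = 17:30 Umis Zone standard time (rolling into the previous day, 27 November 2019).
Daylight saving runs 24 November 2019 – 25 April 2020; the standard-time date in Umis Zone, 27 November 2019, is inside that window, so Umis Zone is at UTC−06:00.
00:30 UTC − 6h = 18:30 Umis Zone (rolling into the previous day, 27 November 2019).

18:30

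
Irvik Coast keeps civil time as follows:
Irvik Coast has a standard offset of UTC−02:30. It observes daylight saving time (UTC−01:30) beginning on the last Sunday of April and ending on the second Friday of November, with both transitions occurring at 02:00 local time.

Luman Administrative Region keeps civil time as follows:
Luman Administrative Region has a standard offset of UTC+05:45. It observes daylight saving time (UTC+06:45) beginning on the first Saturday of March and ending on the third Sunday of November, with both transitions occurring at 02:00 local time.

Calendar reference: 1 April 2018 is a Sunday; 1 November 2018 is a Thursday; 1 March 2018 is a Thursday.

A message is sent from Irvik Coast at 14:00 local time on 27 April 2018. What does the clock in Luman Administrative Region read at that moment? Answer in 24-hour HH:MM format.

1 April 2018 is a Sunday, so Sundays fall on 1, 8, 15, 22, 29; the last is April 29.
1 November 2018 is a Thursday, so the first Friday is November 2 and the second is November 9.
27 April 2018 does not fall between 29 April and 9 November, so daylight saving is not in effect and Irvik Coast is at UTC−02:30.
14:00 Irvik Coast + 2h30m = 16:30 UTC.
1 March 2018 is a Thursday, so the first Saturday is March 3.
1 November 2018 is a Thursday, so the first Sunday is November 4 and the third is November 18.
At the standard offset (UTC+05:45), 16:30 UTC + 5h45m = 22:15 Luman Administrative Region standard time.
The standard-time date in Luman Administrative Region, 27 April 2018, lies within the daylight-saving period (3 March – 18 November), so Luman Administrative Region is on daylight time, UTC+06:45.
16:30 UTC + 6h45m = 23:15 Luman Administrative Region.

23:15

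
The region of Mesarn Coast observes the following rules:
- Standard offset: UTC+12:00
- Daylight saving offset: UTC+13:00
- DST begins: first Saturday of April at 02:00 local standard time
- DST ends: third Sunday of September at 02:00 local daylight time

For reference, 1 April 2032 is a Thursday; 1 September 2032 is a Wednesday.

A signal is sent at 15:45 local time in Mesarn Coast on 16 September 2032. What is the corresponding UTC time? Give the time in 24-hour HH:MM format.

1 April 2032 is a Thursday, so the first Saturday is April 3.
1 September 2032 is a Wednesday, so the first Sunday is September 5 and the third is September 19.
Daylight saving runs 3 April – 19 September; 16 September 2032 is inside that window, so Mesarn Coast is at UTC+13:00.
15:45 local − 13h = 02:45 UTC.

02:45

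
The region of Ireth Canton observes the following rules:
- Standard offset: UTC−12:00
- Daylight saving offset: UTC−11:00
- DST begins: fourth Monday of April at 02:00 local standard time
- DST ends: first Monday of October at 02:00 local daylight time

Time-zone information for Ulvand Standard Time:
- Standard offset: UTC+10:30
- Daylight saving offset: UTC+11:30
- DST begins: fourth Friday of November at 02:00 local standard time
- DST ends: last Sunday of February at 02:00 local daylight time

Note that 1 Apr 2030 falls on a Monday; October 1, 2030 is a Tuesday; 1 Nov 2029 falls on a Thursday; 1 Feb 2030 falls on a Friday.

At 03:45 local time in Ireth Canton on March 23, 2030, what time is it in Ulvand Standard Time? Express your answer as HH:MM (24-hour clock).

1 April 2030 is a Monday, so the first Monday is April 1 and the fourth is April 22.
1 October 2030 is a Tuesday, so the first Monday is October 7.
Daylight saving runs 22 April – 7 October; March 23, 2030 is outside that window, so Ireth Canton is on standard time at UTC−12:00.
03:45 Ireth Canton + 12h = 15:45 UTC.
1 November 2029 is a Thursday, so the first Friday is November 2 and the fourth is November 23.
1 February 2030 is a Friday, so Sundays fall on 3, 10, 17, 24; the last is February 24.
At the standard offset (UTC+10:30), 15:45 UTC + 10h30m = 02:15 Ulvand Standard Time standard time (rolling into the next day, 24 March 2030).
Daylight saving runs 23 November 2029 – 24 February 2030; the standard-time date in Ulvand Standard Time, March 24, 2030, is outside that window, so Ulvand Standard Time is on standard time at UTC+10:30.
15:45 UTC + 10h30m = 02:15 Ulvand Standard Time (rolling into the next day, 24 March 2030).

02:15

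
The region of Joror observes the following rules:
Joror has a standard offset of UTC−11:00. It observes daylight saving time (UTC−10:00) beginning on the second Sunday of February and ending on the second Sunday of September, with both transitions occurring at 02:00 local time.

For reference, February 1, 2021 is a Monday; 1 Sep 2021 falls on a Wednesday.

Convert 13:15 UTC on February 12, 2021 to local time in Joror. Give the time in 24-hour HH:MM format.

02:15

1 February 2021 is a Monday, so the first Sunday is February 7 and the second is February 14.
1 September 2021 is a Wednesday, so the first Sunday is September 5 and the second is September 12.
At the standard offset (UTC−11:00), 13:15 UTC − 11h = 02:15 Joror standard time.
Daylight saving runs 14 February – 12 September; the standard-time date in Joror, February 12, 2021, is outside that window, so Joror is on standard time at UTC−11:00.
13:15 UTC − 11h = 02:15 local.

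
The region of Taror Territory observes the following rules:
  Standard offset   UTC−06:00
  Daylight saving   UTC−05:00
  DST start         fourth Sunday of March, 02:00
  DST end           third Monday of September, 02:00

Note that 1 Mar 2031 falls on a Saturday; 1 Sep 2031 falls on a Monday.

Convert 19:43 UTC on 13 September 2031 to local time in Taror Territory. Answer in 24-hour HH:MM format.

14:43

1 March 2031 is a Saturday, so the first Sunday is March 2 and the fourth is March 23.
1 September 2031 is a Monday, so the first Monday is September 1 and the third is September 15.
At the standard offset (UTC−06:00), 19:43 UTC − 6h = 13:43 Taror Territory standard time.
Daylight saving runs 23 March – 15 September; the standard-time date in Taror Territory, 13 September 2031, is inside that window, so Taror Territory is at UTC−05:00.
19:43 UTC − 5h = 14:43 local.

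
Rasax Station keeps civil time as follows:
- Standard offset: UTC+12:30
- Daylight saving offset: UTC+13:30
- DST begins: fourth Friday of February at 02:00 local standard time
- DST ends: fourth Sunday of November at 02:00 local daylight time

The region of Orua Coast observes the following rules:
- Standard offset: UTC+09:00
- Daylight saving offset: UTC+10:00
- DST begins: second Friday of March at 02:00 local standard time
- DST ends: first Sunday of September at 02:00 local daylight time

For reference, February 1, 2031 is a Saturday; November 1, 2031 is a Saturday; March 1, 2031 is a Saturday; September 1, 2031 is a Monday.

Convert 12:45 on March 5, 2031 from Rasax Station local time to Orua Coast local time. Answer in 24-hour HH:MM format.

08:15

1 February 2031 is a Saturday, so the first Friday is February 7 and the fourth is February 28.
1 November 2031 is a Saturday, so the first Sunday is November 2 and the fourth is November 23.
Daylight saving runs 28 February – 23 November; March 5, 2031 is inside that window, so Rasax Station is at UTC+13:30.
12:45 Rasax Station − 13h30m = 23:15 UTC (rolling into the previous day, 4 March 2031).
1 March 2031 is a Saturday, so the first Friday is March 7 and the second is March 14.
1 September 2031 is a Monday, so the first Sunday is September 7.
At the standard offset (UTC+09:00), 23:15 UTC + 9h = 08:15 Orua Coast standard time (rolling into the next day, 5 March 2031).
The standard-time date in Orua Coast, March 5, 2031, is outside the daylight-saving period (14 March – 7 September), so Orua Coast is on standard time, UTC+09:00.
23:15 UTC + 9h = 08:15 Orua Coast (rolling into the next day, 5 March 2031).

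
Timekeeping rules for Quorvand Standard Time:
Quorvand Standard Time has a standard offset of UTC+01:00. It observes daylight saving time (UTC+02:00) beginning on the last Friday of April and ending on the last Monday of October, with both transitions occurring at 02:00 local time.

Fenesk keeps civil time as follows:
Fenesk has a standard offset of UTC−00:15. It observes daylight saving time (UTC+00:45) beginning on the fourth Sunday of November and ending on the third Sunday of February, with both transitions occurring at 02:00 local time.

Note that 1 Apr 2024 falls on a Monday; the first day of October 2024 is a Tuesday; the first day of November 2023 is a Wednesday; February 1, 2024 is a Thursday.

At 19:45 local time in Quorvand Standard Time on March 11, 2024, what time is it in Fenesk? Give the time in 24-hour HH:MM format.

1 April 2024 is a Monday, so Fridays fall on 5, 12, 19, 26; the last is April 26.
1 October 2024 is a Tuesday, so Mondays fall on 7, 14, 21, 28; the last is October 28.
March 11, 2024 is outside the daylight-saving period (26 April – 28 October), so Quorvand Standard Time is on standard time, UTC+01:00.
19:45 Quorvand Standard Time − 1h = 18:45 UTC.
1 November 2023 is a Wednesday, so the first Sunday is November 5 and the fourth is November 26.
1 February 2024 is a Thursday, so the first Sunday is February 4 and the third is February 18.
At the standard offset (UTC−00:15), 18:45 UTC − 0h15m = 18:30 Fenesk standard time.
Daylight saving runs 26 November 2023 – 18 February 2024; the standard-time date in Fenesk, March 11, 2024, is outside that window, so Fenesk is on standard time at UTC−00:15.
18:45 UTC − 0h15m = 18:30 Fenesk.

18:30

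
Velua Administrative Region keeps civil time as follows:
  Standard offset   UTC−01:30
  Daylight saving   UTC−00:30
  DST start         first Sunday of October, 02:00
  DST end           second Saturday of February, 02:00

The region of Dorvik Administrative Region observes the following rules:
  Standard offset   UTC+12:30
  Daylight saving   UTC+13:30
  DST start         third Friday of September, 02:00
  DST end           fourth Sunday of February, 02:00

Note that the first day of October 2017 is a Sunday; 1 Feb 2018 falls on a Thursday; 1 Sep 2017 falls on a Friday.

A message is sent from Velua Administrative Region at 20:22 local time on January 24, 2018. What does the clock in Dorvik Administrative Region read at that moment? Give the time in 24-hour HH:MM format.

1 October 2017 is a Sunday, so the first Sunday is October 1.
1 February 2018 is a Thursday, so the first Saturday is February 3 and the second is February 10.
January 24, 2018 falls between 1 October 2017 and 10 February 2018, so daylight saving is in effect and Velua Administrative Region is at UTC−00:30.
20:22 Velua Administrative Region + 0h30m = 20:52 UTC.
1 September 2017 is a Friday, so the first Friday is September 1 and the third is September 15.
1 February 2018 is a Thursday, so the first Sunday is February 4 and the fourth is February 25.
At the standard offset (UTC+12:30), 20:52 UTC + 12h30m = 09:22 Dorvik Administrative Region standard time (rolling into the next day, 25 January 2018).
Daylight saving runs 15 September 2017 – 25 February 2018; the standard-time date in Dorvik Administrative Region, January 25, 2018, is inside that window, so Dorvik Administrative Region is at UTC+13:30.
20:52 UTC + 13h30m = 10:22 Dorvik Administrative Region (rolling into the next day, 25 January 2018).

10:22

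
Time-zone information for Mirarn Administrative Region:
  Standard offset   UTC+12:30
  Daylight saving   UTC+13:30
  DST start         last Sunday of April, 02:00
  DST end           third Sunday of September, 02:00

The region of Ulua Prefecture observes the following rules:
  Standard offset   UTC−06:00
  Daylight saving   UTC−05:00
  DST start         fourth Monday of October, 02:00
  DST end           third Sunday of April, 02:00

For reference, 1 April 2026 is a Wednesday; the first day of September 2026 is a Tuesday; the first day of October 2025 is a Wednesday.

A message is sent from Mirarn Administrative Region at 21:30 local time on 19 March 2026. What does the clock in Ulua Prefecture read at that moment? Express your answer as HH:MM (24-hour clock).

1 April 2026 is a Wednesday, so Sundays fall on 5, 12, 19, 26; the last is April 26.
1 September 2026 is a Tuesday, so the first Sunday is September 6 and the third is September 20.
19 March 2026 is outside the daylight-saving period (26 April – 20 September), so Mirarn Administrative Region is on standard time, UTC+12:30.
21:30 Mirarn Administrative Region − 12h30m = 09:00 UTC.
1 October 2025 is a Wednesday, so the first Monday is October 6 and the fourth is October 27.
1 April 2026 is a Wednesday, so the first Sunday is April 5 and the third is April 19.
At the standard offset (UTC−06:00), 09:00 UTC − 6h = 03:00 Ulua Prefecture standard time.
The standard-time date in Ulua Prefecture, 19 March 2026, falls between 27 October 2025 and 19 April 2026, so daylight saving is in effect and Ulua Prefecture is at UTC−05:00.
09:00 UTC − 5h = 04:00 Ulua Prefecture.

04:00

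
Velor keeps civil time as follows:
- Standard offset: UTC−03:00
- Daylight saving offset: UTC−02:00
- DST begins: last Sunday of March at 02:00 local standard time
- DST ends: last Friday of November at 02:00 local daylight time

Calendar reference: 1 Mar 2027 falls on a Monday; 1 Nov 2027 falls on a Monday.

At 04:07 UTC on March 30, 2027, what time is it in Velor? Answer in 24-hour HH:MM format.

1 March 2027 is a Monday, so Sundays fall on 7, 14, 21, 28; the last is March 28.
1 November 2027 is a Monday, so Fridays fall on 5, 12, 19, 26; the last is November 26.
At the standard offset (UTC−03:00), 04:07 UTC − 3h = 01:07 Velor standard time.
Daylight saving runs 28 March – 26 November; the standard-time date in Velor, March 30, 2027, is inside that window, so Velor is at UTC−02:00.
04:07 UTC − 2h = 02:07 local.

02:07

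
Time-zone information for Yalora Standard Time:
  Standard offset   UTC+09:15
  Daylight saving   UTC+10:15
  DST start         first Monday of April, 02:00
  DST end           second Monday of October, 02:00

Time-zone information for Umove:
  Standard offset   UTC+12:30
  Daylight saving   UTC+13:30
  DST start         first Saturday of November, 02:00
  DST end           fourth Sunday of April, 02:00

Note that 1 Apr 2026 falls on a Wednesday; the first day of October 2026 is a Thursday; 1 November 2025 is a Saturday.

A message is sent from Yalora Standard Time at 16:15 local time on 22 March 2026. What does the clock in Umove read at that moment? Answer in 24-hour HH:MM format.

1 April 2026 is a Wednesday, so the first Monday is April 6.
1 October 2026 is a Thursday, so the first Monday is October 5 and the second is October 12.
22 March 2026 does not fall between 6 April and 12 October, so daylight saving is not in effect and Yalora Standard Time is at UTC+09:15.
16:15 Yalora Standard Time − 9h15m = 07:00 UTC.
1 November 2025 is a Saturday, so the first Saturday is November 1.
1 April 2026 is a Wednesday, so the first Sunday is April 5 and the fourth is April 26.
At the standard offset (UTC+12:30), 07:00 UTC + 12h30m = 19:30 Umove standard time.
Daylight saving runs 1 November 2025 – 26 April 2026; the standard-time date in Umove, 22 March 2026, is inside that window, so Umove is at UTC+13:30.
07:00 UTC + 13h30m = 20:30 Umove.

20:30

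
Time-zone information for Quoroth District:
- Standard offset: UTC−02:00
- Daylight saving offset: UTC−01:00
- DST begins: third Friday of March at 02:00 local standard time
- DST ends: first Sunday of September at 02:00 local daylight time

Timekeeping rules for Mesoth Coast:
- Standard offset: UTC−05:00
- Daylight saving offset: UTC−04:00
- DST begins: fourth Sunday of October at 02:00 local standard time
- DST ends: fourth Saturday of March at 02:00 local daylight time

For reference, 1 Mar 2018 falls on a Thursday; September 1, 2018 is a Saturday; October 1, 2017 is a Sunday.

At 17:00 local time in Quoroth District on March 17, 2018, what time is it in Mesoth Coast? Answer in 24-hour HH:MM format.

14:00

1 March 2018 is a Thursday, so the first Friday is March 2 and the third is March 16.
1 September 2018 is a Saturday, so the first Sunday is September 2.
March 17, 2018 falls between 16 March and 2 September, so daylight saving is in effect and Quoroth District is at UTC−01:00.
17:00 Quoroth District + 1h = 18:00 UTC.
1 October 2017 is a Sunday, so the first Sunday is October 1 and the fourth is October 22.
1 March 2018 is a Thursday, so the first Saturday is March 3 and the fourth is March 24.
At the standard offset (UTC−05:00), 18:00 UTC − 5h = 13:00 Mesoth Coast standard time.
The standard-time date in Mesoth Coast, March 17, 2018, lies within the daylight-saving period (22 October 2017 – 24 March 2018), so Mesoth Coast is on daylight time, UTC−04:00.
18:00 UTC − 4h = 14:00 Mesoth Coast.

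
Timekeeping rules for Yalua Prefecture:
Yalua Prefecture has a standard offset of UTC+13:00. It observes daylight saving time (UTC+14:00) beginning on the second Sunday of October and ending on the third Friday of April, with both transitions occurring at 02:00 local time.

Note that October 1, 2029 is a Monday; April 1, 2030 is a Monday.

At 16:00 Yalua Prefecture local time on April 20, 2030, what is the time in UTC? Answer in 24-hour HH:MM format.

1 October 2029 is a Monday, so the first Sunday is October 7 and the second is October 14.
1 April 2030 is a Monday, so the first Friday is April 5 and the third is April 19.
Daylight saving runs 14 October 2029 – 19 April 2030; April 20, 2030 is outside that window, so Yalua Prefecture is on standard time at UTC+13:00.
16:00 local − 13h = 03:00 UTC.

03:00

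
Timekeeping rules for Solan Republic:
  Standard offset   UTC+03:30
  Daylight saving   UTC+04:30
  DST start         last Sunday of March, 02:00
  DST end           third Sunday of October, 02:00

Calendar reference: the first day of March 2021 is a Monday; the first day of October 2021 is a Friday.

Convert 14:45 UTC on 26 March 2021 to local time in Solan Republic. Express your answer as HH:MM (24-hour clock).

1 March 2021 is a Monday, so Sundays fall on 7, 14, 21, 28; the last is March 28.
1 October 2021 is a Friday, so the first Sunday is October 3 and the third is October 17.
At the standard offset (UTC+03:30), 14:45 UTC + 3h30m = 18:15 Solan Republic standard time.
The standard-time date in Solan Republic, 26 March 2021, is outside the daylight-saving period (28 March – 17 October), so Solan Republic is on standard time, UTC+03:30.
14:45 UTC + 3h30m = 18:15 local.

18:15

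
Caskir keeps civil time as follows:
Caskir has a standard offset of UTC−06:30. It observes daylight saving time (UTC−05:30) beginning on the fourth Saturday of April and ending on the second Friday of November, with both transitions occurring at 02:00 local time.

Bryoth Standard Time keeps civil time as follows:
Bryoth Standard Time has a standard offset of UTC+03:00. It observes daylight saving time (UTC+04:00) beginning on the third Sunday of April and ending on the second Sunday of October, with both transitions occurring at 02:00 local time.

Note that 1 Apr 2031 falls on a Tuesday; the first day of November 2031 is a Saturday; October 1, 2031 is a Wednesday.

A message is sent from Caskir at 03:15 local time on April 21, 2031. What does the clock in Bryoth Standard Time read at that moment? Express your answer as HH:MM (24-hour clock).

1 April 2031 is a Tuesday, so the first Saturday is April 5 and the fourth is April 26.
1 November 2031 is a Saturday, so the first Friday is November 7 and the second is November 14.
Daylight saving runs 26 April – 14 November; April 21, 2031 is outside that window, so Caskir is on standard time at UTC−06:30.
03:15 Caskir + 6h30m = 09:45 UTC.
1 April 2031 is a Tuesday, so the first Sunday is April 6 and the third is April 20.
1 October 2031 is a Wednesday, so the first Sunday is October 5 and the second is October 12.
At the standard offset (UTC+03:00), 09:45 UTC + 3h = 12:45 Bryoth Standard Time standard time.
The standard-time date in Bryoth Standard Time, April 21, 2031, lies within the daylight-saving period (20 April – 12 October), so Bryoth Standard Time is on daylight time, UTC+04:00.
09:45 UTC + 4h = 13:45 Bryoth Standard Time.

13:45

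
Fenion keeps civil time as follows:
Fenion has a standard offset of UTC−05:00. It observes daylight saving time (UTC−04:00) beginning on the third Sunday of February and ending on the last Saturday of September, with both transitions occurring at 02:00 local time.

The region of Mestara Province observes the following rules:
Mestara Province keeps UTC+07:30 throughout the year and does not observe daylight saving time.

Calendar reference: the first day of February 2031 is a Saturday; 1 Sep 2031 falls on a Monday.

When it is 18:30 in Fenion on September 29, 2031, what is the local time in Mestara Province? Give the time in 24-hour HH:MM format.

1 February 2031 is a Saturday, so the first Sunday is February 2 and the third is February 16.
1 September 2031 is a Monday, so Saturdays fall on 6, 13, 20, 27; the last is September 27.
September 29, 2031 is outside the daylight-saving period (16 February – 27 September), so Fenion is on standard time, UTC−05:00.
18:30 Fenion + 5h = 23:30 UTC.
Mestara Province has no daylight saving, so its offset is UTC+07:30 year-round.
23:30 UTC + 7h30m = 07:00 Mestara Province (rolling into the next day, 30 September 2031).

07:00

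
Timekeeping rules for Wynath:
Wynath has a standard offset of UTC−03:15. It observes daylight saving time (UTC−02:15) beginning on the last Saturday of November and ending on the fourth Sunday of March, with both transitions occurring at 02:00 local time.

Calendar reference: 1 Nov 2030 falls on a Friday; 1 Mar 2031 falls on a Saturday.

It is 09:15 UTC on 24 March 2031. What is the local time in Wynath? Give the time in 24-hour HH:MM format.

06:00

1 November 2030 is a Friday, so Saturdays fall on 2, 9, 16, 23, 30; the last is November 30.
1 March 2031 is a Saturday, so the first Sunday is March 2 and the fourth is March 23.
At the standard offset (UTC−03:15), 09:15 UTC − 3h15m = 06:00 Wynath standard time.
The standard-time date in Wynath, 24 March 2031, does not fall between 30 November 2030 and 23 March 2031, so daylight saving is not in effect and Wynath is at UTC−03:15.
09:15 UTC − 3h15m = 06:00 local.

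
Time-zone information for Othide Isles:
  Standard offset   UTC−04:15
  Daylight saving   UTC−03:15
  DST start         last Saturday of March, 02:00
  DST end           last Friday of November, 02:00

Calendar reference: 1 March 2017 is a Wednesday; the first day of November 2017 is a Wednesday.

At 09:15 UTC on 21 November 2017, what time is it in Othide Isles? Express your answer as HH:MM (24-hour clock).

1 March 2017 is a Wednesday, so Saturdays fall on 4, 11, 18, 25; the last is March 25.
1 November 2017 is a Wednesday, so Fridays fall on 3, 10, 17, 24; the last is November 24.
At the standard offset (UTC−04:15), 09:15 UTC − 4h15m = 05:00 Othide Isles standard time.
The standard-time date in Othide Isles, 21 November 2017, lies within the daylight-saving period (25 March – 24 November), so Othide Isles is on daylight time, UTC−03:15.
09:15 UTC − 3h15m = 06:00 local.

06:00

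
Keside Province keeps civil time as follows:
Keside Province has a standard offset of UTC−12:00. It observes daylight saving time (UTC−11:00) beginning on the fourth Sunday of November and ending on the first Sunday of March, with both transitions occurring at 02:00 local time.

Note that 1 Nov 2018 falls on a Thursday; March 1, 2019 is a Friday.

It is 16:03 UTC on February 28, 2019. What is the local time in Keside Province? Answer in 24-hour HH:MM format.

05:03

1 November 2018 is a Thursday, so the first Sunday is November 4 and the fourth is November 25.
1 March 2019 is a Friday, so the first Sunday is March 3.
At the standard offset (UTC−12:00), 16:03 UTC − 12h = 04:03 Keside Province standard time.
The standard-time date in Keside Province, February 28, 2019, falls between 25 November 2018 and 3 March 2019, so daylight saving is in effect and Keside Province is at UTC−11:00.
16:03 UTC − 11h = 05:03 local.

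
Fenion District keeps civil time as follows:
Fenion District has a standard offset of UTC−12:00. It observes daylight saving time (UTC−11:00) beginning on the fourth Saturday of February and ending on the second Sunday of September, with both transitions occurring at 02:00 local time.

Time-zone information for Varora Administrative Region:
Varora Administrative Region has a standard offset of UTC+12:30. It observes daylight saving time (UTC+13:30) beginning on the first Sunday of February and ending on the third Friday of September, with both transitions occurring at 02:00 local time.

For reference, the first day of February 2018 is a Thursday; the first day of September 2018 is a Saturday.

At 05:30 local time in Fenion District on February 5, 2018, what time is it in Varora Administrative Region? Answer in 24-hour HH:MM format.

07:00

1 February 2018 is a Thursday, so the first Saturday is February 3 and the fourth is February 24.
1 September 2018 is a Saturday, so the first Sunday is September 2 and the second is September 9.
February 5, 2018 does not fall between 24 February and 9 September, so daylight saving is not in effect and Fenion District is at UTC−12:00.
05:30 Fenion District + 12h = 17:30 UTC.
1 February 2018 is a Thursday, so the first Sunday is February 4.
1 September 2018 is a Saturday, so the first Friday is September 7 and the third is September 21.
At the standard offset (UTC+12:30), 17:30 UTC + 12h30m = 06:00 Varora Administrative Region standard time (rolling into the next day, 6 February 2018).
The standard-time date in Varora Administrative Region, February 6, 2018, falls between 4 February and 21 September, so daylight saving is in effect and Varora Administrative Region is at UTC+13:30.
17:30 UTC + 13h30m = 07:00 Varora Administrative Region (rolling into the next day, 6 February 2018).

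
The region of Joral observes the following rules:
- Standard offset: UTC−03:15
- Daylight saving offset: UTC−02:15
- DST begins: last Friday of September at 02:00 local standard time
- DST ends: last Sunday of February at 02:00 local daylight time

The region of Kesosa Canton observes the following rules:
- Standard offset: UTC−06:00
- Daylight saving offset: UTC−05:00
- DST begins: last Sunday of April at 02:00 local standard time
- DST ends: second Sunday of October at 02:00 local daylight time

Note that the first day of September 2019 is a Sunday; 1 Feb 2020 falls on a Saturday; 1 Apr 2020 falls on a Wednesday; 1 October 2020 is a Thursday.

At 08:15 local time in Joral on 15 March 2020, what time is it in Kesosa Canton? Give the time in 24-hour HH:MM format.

05:30

1 September 2019 is a Sunday, so Fridays fall on 6, 13, 20, 27; the last is September 27.
1 February 2020 is a Saturday, so Sundays fall on 2, 9, 16, 23; the last is February 23.
15 March 2020 is outside the daylight-saving period (27 September 2019 – 23 February 2020), so Joral is on standard time, UTC−03:15.
08:15 Joral + 3h15m = 11:30 UTC.
1 April 2020 is a Wednesday, so Sundays fall on 5, 12, 19, 26; the last is April 26.
1 October 2020 is a Thursday, so the first Sunday is October 4 and the second is October 11.
At the standard offset (UTC−06:00), 11:30 UTC − 6h = 05:30 Kesosa Canton standard time.
The standard-time date in Kesosa Canton, 15 March 2020, does not fall between 26 April and 11 October, so daylight saving is not in effect and Kesosa Canton is at UTC−06:00.
11:30 UTC − 6h = 05:30 Kesosa Canton.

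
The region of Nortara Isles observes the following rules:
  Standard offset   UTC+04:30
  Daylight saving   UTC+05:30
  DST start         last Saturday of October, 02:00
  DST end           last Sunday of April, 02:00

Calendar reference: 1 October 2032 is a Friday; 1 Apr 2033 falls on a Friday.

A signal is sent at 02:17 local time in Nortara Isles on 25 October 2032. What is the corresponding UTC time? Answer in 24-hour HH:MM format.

1 October 2032 is a Friday, so Saturdays fall on 2, 9, 16, 23, 30; the last is October 30.
1 April 2033 is a Friday, so Sundays fall on 3, 10, 17, 24; the last is April 24.
Daylight saving runs 30 October 2032 – 24 April 2033; 25 October 2032 is outside that window, so Nortara Isles is on standard time at UTC+04:30.
02:17 local − 4h30m = 21:47 UTC (rolling into the previous day, 24 October 2032).

21:47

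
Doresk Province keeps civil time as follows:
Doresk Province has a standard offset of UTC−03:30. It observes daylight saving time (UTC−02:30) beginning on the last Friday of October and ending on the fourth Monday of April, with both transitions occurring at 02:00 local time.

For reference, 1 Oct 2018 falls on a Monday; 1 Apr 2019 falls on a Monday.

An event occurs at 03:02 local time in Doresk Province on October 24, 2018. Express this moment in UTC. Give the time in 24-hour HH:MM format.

06:32

1 October 2018 is a Monday, so Fridays fall on 5, 12, 19, 26; the last is October 26.
1 April 2019 is a Monday, so the first Monday is April 1 and the fourth is April 22.
Daylight saving runs 26 October 2018 – 22 April 2019; October 24, 2018 is outside that window, so Doresk Province is on standard time at UTC−03:30.
03:02 local + 3h30m = 06:32 UTC.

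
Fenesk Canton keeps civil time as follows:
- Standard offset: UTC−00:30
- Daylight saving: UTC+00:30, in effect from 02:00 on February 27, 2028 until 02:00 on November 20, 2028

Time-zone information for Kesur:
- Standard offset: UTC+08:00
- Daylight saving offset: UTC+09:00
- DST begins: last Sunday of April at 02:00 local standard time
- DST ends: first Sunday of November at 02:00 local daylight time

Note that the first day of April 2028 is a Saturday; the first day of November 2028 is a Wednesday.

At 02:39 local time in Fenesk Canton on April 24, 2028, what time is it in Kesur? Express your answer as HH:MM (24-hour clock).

10:09

April 24, 2028 lies within the daylight-saving period (27 February – 20 November), so Fenesk Canton is on daylight time, UTC+00:30.
02:39 Fenesk Canton − 0h30m = 02:09 UTC.
1 April 2028 is a Saturday, so Sundays fall on 2, 9, 16, 23, 30; the last is April 30.
1 November 2028 is a Wednesday, so the first Sunday is November 5.
At the standard offset (UTC+08:00), 02:09 UTC + 8h = 10:09 Kesur standard time.
The standard-time date in Kesur, April 24, 2028, does not fall between 30 April and 5 November, so daylight saving is not in effect and Kesur is at UTC+08:00.
02:09 UTC + 8h = 10:09 Kesur.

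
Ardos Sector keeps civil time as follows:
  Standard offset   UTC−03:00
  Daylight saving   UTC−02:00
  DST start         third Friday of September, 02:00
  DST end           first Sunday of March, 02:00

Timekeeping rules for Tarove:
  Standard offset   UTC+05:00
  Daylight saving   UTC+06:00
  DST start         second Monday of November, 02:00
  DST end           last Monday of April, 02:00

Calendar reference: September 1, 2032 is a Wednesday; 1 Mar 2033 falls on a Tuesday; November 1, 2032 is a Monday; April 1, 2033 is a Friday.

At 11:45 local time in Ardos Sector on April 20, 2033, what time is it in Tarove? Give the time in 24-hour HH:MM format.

1 September 2032 is a Wednesday, so the first Friday is September 3 and the third is September 17.
1 March 2033 is a Tuesday, so the first Sunday is March 6.
April 20, 2033 does not fall between 17 September 2032 and 6 March 2033, so daylight saving is not in effect and Ardos Sector is at UTC−03:00.
11:45 Ardos Sector + 3h = 14:45 UTC.
1 November 2032 is a Monday, so the first Monday is November 1 and the second is November 8.
1 April 2033 is a Friday, so Mondays fall on 4, 11, 18, 25; the last is April 25.
At the standard offset (UTC+05:00), 14:45 UTC + 5h = 19:45 Tarove standard time.
Daylight saving runs 8 November 2032 – 25 April 2033; the standard-time date in Tarove, April 20, 2033, is inside that window, so Tarove is at UTC+06:00.
14:45 UTC + 6h = 20:45 Tarove.

20:45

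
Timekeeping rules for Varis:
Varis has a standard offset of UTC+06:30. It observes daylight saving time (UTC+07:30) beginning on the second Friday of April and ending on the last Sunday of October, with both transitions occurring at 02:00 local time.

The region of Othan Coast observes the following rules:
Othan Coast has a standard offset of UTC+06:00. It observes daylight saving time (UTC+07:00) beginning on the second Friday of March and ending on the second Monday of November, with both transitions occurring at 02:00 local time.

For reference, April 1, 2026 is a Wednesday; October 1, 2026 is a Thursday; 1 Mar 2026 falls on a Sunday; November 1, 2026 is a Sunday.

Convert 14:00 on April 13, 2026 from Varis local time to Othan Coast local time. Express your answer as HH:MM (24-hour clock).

1 April 2026 is a Wednesday, so the first Friday is April 3 and the second is April 10.
1 October 2026 is a Thursday, so Sundays fall on 4, 11, 18, 25; the last is October 25.
Daylight saving runs 10 April – 25 October; April 13, 2026 is inside that window, so Varis is at UTC+07:30.
14:00 Varis − 7h30m = 06:30 UTC.
1 March 2026 is a Sunday, so the first Friday is March 6 and the second is March 13.
1 November 2026 is a Sunday, so the first Monday is November 2 and the second is November 9.
At the standard offset (UTC+06:00), 06:30 UTC + 6h = 12:30 Othan Coast standard time.
The standard-time date in Othan Coast, April 13, 2026, falls between 13 March and 9 November, so daylight saving is in effect and Othan Coast is at UTC+07:00.
06:30 UTC + 7h = 13:30 Othan Coast.

13:30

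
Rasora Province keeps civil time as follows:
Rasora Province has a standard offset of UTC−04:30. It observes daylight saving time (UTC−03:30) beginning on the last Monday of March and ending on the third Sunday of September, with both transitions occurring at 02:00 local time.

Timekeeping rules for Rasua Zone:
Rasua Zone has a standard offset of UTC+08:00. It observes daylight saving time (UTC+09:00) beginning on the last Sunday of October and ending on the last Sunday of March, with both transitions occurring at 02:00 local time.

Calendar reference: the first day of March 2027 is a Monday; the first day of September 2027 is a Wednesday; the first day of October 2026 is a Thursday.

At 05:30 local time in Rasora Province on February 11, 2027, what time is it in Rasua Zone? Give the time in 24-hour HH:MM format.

19:00

1 March 2027 is a Monday, so Mondays fall on 1, 8, 15, 22, 29; the last is March 29.
1 September 2027 is a Wednesday, so the first Sunday is September 5 and the third is September 19.
Daylight saving runs 29 March – 19 September; February 11, 2027 is outside that window, so Rasora Province is on standard time at UTC−04:30.
05:30 Rasora Province + 4h30m = 10:00 UTC.
1 October 2026 is a Thursday, so Sundays fall on 4, 11, 18, 25; the last is October 25.
1 March 2027 is a Monday, so Sundays fall on 7, 14, 21, 28; the last is March 28.
At the standard offset (UTC+08:00), 10:00 UTC + 8h = 18:00 Rasua Zone standard time.
Daylight saving runs 25 October 2026 – 28 March 2027; the standard-time date in Rasua Zone, February 11, 2027, is inside that window, so Rasua Zone is at UTC+09:00.
10:00 UTC + 9h = 19:00 Rasua Zone.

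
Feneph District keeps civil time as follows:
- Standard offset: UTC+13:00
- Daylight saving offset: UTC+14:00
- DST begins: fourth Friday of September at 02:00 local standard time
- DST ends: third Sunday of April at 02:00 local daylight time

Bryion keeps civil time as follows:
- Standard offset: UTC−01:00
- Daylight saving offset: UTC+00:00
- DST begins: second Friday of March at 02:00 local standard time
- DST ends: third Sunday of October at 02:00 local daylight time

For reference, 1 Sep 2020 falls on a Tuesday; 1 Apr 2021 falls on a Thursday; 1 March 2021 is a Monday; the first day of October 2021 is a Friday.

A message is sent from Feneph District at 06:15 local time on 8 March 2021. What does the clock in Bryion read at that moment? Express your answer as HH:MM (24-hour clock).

15:15

1 September 2020 is a Tuesday, so the first Friday is September 4 and the fourth is September 25.
1 April 2021 is a Thursday, so the first Sunday is April 4 and the third is April 18.
8 March 2021 falls between 25 September 2020 and 18 April 2021, so daylight saving is in effect and Feneph District is at UTC+14:00.
06:15 Feneph District − 14h = 16:15 UTC (rolling into the previous day, 7 March 2021).
1 March 2021 is a Monday, so the first Friday is March 5 and the second is March 12.
1 October 2021 is a Friday, so the first Sunday is October 3 and the third is October 17.
At the standard offset (UTC−01:00), 16:15 UTC − 1h = 15:15 Bryion standard time.
The standard-time date in Bryion, 7 March 2021, is outside the daylight-saving period (12 March – 17 October), so Bryion is on standard time, UTC−01:00.
16:15 UTC − 1h = 15:15 Bryion.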